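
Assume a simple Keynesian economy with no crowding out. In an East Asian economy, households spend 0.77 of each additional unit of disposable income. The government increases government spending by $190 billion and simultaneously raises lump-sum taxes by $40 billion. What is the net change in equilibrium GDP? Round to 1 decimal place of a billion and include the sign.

Expenditure multiplier = 1/(1 − MPC) = 1/(1 − 0.77) = 1/0.23 ≈ 4.348.
ΔG contributes k·ΔG = (+$190 billion) / 0.23 ≈ +$826.1 billion.
ΔT of +$40 billion changes first-round spending by −c·ΔT = −$30.8 billion, contributing k·(−c·ΔT) = (−$30.8 billion) / 0.23 ≈ −$133.9 billion.
Net ΔY = k(ΔG − c·ΔT) = (+$159.2 billion) / 0.23 ≈ +$692.2 billion.

+$692.2 billion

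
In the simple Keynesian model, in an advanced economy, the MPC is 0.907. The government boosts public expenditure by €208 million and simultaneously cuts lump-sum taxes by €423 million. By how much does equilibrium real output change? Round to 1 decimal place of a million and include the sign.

+€6,361.9 million

Expenditure multiplier = 1/(1 − MPC) = 1/(1 − 0.907) = 1/0.093 ≈ 10.753.
ΔG contributes k·ΔG = (+€208 million) / 0.093 ≈ +€2,236.6 million.
ΔT of −€423 million changes first-round spending by −c·ΔT = +€383.661 million, contributing k·(−c·ΔT) = (+€383.661 million) / 0.093 ≈ +€4,125.4 million.
Net ΔY = k(ΔG − c·ΔT) = (+€591.661 million) / 0.093 ≈ +€6,361.9 million.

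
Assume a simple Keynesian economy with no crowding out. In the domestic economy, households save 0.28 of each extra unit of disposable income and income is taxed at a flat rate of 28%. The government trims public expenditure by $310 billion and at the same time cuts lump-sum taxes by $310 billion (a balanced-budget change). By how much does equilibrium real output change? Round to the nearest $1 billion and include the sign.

MPC = 1 − MPS = 1 − 0.28 = 0.72.
Expenditure multiplier = 1/(1 − c(1−t)) = 1/(1 − 0.72×0.72) = 1/0.4816 ≈ 2.076.
ΔG contributes k·ΔG = (−$310 billion) / 0.4816 ≈ −$643.7 billion.
ΔT of −$310 billion changes first-round spending by −c·ΔT = +$223.2 billion, contributing k·(−c·ΔT) = (+$223.2 billion) / 0.4816 ≈ +$463.5 billion.
Net ΔY = k(ΔG − c·ΔT) = (−$86.8 billion) / 0.4816 ≈ −$180 billion.

−$180 billion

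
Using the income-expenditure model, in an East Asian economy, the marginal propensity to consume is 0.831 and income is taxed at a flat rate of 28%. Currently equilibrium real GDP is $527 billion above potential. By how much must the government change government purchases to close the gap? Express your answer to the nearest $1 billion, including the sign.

−$212 billion

Spending multiplier = 1/(1 − c(1−t)) = 1/(1 − 0.831×0.72) = 1/0.40168 ≈ 2.49.
Need ΔY = −$527 billion, so ΔG = ΔY/k = (−$527 billion) × 0.40168 ≈ −$212 billion.
The government should cut government purchases by $212 billion.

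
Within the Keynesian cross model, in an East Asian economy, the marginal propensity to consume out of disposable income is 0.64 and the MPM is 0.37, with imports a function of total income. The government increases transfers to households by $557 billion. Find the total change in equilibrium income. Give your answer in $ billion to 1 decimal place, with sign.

The transfer change shifts disposable income by +$557 billion, so first-round consumption changes by c·ΔTR = 0.64 × (+$557 billion) = +$356.48 billion.
Expenditure multiplier = 1/(1 − c + m) = 1/(1 − 0.64 + 0.37) = 1/0.73 ≈ 1.37.
The transfer multiplier is c × k ≈ 0.877, so ΔY = k × (c·ΔTR) = (+$356.48 billion) / 0.73 ≈ +$488.3 billion.

+$488.3 billion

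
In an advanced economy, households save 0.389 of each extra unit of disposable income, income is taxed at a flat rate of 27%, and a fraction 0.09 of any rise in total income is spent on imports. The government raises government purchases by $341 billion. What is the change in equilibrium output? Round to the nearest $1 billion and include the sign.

MPC = 1 − MPS = 1 − 0.389 = 0.611.
Expenditure multiplier = 1/(1 − c(1−t) + m) = 1/(1 − 0.611×0.73 + 0.09) = 1/0.64397 ≈ 1.553.
ΔY = k × ΔG = (+$341 billion) / 0.64397 ≈ +$530 billion.

+$530 billion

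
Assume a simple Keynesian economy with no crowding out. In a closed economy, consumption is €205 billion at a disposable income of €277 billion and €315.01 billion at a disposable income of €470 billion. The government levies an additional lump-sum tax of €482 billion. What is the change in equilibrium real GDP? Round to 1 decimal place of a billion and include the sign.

−€638.9 billion

MPC = ΔC/ΔYd = (315.01 − 205)/(470 − 277) = 110.01/193 = 0.57.
A lump-sum tax change of +€482 billion shifts disposable income by −€482 billion; first-round consumption changes by −c × ΔT = −0.57 × (+€482 billion) = −€274.74 billion.
Expenditure multiplier = 1/(1 − MPC) = 1/(1 − 0.57) = 1/0.43 ≈ 2.326.
The tax multiplier is −c × k ≈ −1.326, so ΔY = k × (−c·ΔT) = (−€274.74 billion) / 0.43 ≈ −€638.9 billion.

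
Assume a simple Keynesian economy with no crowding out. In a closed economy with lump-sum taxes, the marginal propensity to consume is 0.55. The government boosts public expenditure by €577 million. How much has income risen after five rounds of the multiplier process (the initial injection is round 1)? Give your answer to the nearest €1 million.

€1,218 million

Round 1 adds ΔG = €577 million; each later round is MPC = 0.55 times the previous.
After 5 rounds: 577 + 317.35 + 174.5425 + 95.998375 + 52.79910625 = ΔG·(1 − c^5)/(1 − c) = 577 × (1 − 0.0503284375)/0.45 ≈ €1,218 million.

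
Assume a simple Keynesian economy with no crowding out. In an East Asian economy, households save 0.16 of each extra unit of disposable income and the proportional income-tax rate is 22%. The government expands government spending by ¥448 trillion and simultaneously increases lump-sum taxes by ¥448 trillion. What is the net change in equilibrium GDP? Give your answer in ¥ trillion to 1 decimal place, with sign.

MPC = 1 − MPS = 1 − 0.16 = 0.84.
Expenditure multiplier = 1/(1 − c(1−t)) = 1/(1 − 0.84×0.78) = 1/0.3448 ≈ 2.9.
ΔG contributes k·ΔG = (+¥448 trillion) / 0.3448 ≈ +¥1,299.3 trillion.
ΔT of +¥448 trillion changes first-round spending by −c·ΔT = −¥376.32 trillion, contributing k·(−c·ΔT) = (−¥376.32 trillion) / 0.3448 ≈ −¥1,091.4 trillion.
Net ΔY = k(ΔG − c·ΔT) = (+¥71.68 trillion) / 0.3448 ≈ +¥207.9 trillion.

+¥207.9 trillion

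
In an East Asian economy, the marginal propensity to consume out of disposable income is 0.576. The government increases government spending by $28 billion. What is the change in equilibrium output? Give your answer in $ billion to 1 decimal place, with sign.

+$66.0 billion

Government-spending multiplier = 1/(1 − MPC) = 1/(1 − 0.576) = 1/0.424 ≈ 2.358.
ΔY = k × ΔG = (+$28 billion) / 0.424 ≈ +$66 billion.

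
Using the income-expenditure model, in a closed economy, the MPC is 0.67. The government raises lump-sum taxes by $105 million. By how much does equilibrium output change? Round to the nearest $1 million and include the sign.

−$213 million

A lump-sum tax change of +$105 million shifts disposable income by −$105 million; first-round consumption changes by −c × ΔT = −0.67 × (+$105 million) = −$70.35 million.
Expenditure multiplier = 1/(1 − MPC) = 1/(1 − 0.67) = 1/0.33 ≈ 3.03.
The tax multiplier is −c × k ≈ −2.03, so ΔY = k × (−c·ΔT) = (−$70.35 million) / 0.33 ≈ −$213 million.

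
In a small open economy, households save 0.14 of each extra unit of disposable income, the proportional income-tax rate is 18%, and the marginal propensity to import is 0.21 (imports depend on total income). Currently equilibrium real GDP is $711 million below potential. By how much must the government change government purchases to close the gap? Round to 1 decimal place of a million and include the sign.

MPC = 1 − MPS = 1 − 0.14 = 0.86.
Spending multiplier = 1/(1 − c(1−t) + m) = 1/(1 − 0.86×0.82 + 0.21) = 1/0.5048 ≈ 1.981.
Need ΔY = +$711 million, so ΔG = ΔY/k = (+$711 million) × 0.5048 ≈ +$358.9 million.
The government should increase government purchases by $358.9 million.

+$358.9 million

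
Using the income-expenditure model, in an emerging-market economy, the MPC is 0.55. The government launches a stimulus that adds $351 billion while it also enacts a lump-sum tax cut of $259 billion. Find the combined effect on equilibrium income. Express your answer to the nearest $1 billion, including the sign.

Expenditure multiplier = 1/(1 − MPC) = 1/(1 − 0.55) = 1/0.45 ≈ 2.222.
ΔG contributes k·ΔG = (+$351 billion) / 0.45 = +$780 billion.
ΔT of −$259 billion changes first-round spending by −c·ΔT = +$142.45 billion, contributing k·(−c·ΔT) = (+$142.45 billion) / 0.45 ≈ +$316.6 billion.
Net ΔY = k(ΔG − c·ΔT) = (+$493.45 billion) / 0.45 ≈ +$1,097 billion.

+$1,097 billion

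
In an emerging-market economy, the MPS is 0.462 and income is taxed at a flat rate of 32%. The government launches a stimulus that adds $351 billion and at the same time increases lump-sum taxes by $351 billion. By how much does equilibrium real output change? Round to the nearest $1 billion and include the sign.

MPC = 1 − MPS = 1 − 0.462 = 0.538.
Expenditure multiplier = 1/(1 − c(1−t)) = 1/(1 − 0.538×0.68) = 1/0.63416 ≈ 1.577.
ΔG contributes k·ΔG = (+$351 billion) / 0.63416 ≈ +$553.5 billion.
ΔT of +$351 billion changes first-round spending by −c·ΔT = −$188.838 billion, contributing k·(−c·ΔT) = (−$188.838 billion) / 0.63416 ≈ −$297.8 billion.
Net ΔY = k(ΔG − c·ΔT) = (+$162.162 billion) / 0.63416 ≈ +$256 billion.

+$256 billion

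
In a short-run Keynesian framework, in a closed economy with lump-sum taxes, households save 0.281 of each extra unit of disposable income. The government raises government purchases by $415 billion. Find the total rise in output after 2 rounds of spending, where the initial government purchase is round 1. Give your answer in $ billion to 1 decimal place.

$713.4 billion

MPC = 1 − MPS = 1 − 0.281 = 0.719.
Round 1 adds ΔG = $415 billion; each later round is MPC = 0.719 times the previous.
After 2 rounds: 415 + 298.385 = ΔG·(1 − c^2)/(1 − c) = 415 × (1 − 0.516961)/0.281 ≈ $713.4 billion.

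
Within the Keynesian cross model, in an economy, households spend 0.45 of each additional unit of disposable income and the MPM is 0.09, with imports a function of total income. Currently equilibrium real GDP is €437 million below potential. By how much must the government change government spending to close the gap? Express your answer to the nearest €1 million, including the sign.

+€280 million

Spending multiplier = 1/(1 − c + m) = 1/(1 − 0.45 + 0.09) = 1/0.64 ≈ 1.563.
Need ΔY = +€437 million, so ΔG = ΔY/k = (+€437 million) × 0.64 ≈ +€280 million.
The government should increase government spending by €280 million.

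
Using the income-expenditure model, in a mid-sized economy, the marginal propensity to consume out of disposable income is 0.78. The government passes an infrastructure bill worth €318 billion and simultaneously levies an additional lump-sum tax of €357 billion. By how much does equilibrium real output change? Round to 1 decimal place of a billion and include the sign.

+€179.7 billion

Expenditure multiplier = 1/(1 − MPC) = 1/(1 − 0.78) = 1/0.22 ≈ 4.545.
ΔG contributes k·ΔG = (+€318 billion) / 0.22 ≈ +€1,445.5 billion.
ΔT of +€357 billion changes first-round spending by −c·ΔT = −€278.46 billion, contributing k·(−c·ΔT) = (−€278.46 billion) / 0.22 ≈ −€1,265.7 billion.
Net ΔY = k(ΔG − c·ΔT) = (+€39.54 billion) / 0.22 ≈ +€179.7 billion.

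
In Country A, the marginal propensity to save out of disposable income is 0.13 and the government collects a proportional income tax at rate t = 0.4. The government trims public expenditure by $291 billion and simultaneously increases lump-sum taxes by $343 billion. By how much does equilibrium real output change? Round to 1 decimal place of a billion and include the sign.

−$1,233.1 billion

MPC = 1 − MPS = 1 − 0.13 = 0.87.
Expenditure multiplier = 1/(1 − c(1−t)) = 1/(1 − 0.87×0.6) = 1/0.478 ≈ 2.092.
ΔG contributes k·ΔG = (−$291 billion) / 0.478 ≈ −$608.8 billion.
ΔT of +$343 billion changes first-round spending by −c·ΔT = −$298.41 billion, contributing k·(−c·ΔT) = (−$298.41 billion) / 0.478 ≈ −$624.3 billion.
Net ΔY = k(ΔG − c·ΔT) = (−$589.41 billion) / 0.478 ≈ −$1,233.1 billion.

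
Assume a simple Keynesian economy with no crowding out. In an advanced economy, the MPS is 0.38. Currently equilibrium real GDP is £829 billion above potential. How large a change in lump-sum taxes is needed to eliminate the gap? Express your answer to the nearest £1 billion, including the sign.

+£508 billion

MPC = 1 − MPS = 1 − 0.38 = 0.62.
Spending multiplier = 1/(1 − MPC) = 1/(1 − 0.62) = 1/0.38 ≈ 2.632.
Tax multiplier = −c·k = −0.62/0.38 ≈ −1.632. Need ΔY = −£829 billion, so ΔT = ΔY/(−c·k) = −(−£829 billion) × 0.38 / 0.62 ≈ +£508 billion.
The government should raise lump-sum taxes by £508 billion.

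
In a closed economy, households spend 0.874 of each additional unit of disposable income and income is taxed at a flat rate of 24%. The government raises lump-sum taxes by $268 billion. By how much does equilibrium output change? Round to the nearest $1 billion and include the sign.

A lump-sum tax change of +$268 billion shifts disposable income by −$268 billion; first-round consumption changes by −c × ΔT = −0.874 × (+$268 billion) = −$234.232 billion.
Expenditure multiplier = 1/(1 − c(1−t)) = 1/(1 − 0.874×0.76) = 1/0.33576 ≈ 2.978.
The tax multiplier is −c × k ≈ −2.603, so ΔY = k × (−c·ΔT) = (−$234.232 billion) / 0.33576 ≈ −$698 billion.

−$698 billion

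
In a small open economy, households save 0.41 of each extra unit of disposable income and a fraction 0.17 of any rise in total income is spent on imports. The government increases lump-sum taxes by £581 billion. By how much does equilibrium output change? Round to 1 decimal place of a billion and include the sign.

MPC = 1 − MPS = 1 − 0.41 = 0.59.
A lump-sum tax change of +£581 billion shifts disposable income by −£581 billion; first-round consumption changes by −c × ΔT = −0.59 × (+£581 billion) = −£342.79 billion.
Expenditure multiplier = 1/(1 − c + m) = 1/(1 − 0.59 + 0.17) = 1/0.58 ≈ 1.724.
The tax multiplier is −c × k ≈ −1.017, so ΔY = k × (−c·ΔT) = (−£342.79 billion) / 0.58 ≈ −£591 billion.

−£591.0 billion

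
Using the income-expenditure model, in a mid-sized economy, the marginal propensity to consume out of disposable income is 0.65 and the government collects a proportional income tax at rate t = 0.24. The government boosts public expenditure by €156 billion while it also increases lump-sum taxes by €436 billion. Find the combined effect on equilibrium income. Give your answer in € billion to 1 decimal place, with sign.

Expenditure multiplier = 1/(1 − c(1−t)) = 1/(1 − 0.65×0.76) = 1/0.506 ≈ 1.976.
ΔG contributes k·ΔG = (+€156 billion) / 0.506 ≈ +€308.3 billion.
ΔT of +€436 billion changes first-round spending by −c·ΔT = −€283.4 billion, contributing k·(−c·ΔT) = (−€283.4 billion) / 0.506 ≈ −€560.1 billion.
Net ΔY = k(ΔG − c·ΔT) = (−€127.4 billion) / 0.506 ≈ −€251.8 billion.

−€251.8 billion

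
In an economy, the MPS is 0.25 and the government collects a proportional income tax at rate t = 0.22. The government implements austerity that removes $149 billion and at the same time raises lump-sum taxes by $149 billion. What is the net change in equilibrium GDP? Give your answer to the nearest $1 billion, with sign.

−$628 billion

MPC = 1 − MPS = 1 − 0.25 = 0.75.
Expenditure multiplier = 1/(1 − c(1−t)) = 1/(1 − 0.75×0.78) = 1/0.415 ≈ 2.41.
ΔG contributes k·ΔG = (−$149 billion) / 0.415 ≈ −$359 billion.
ΔT of +$149 billion changes first-round spending by −c·ΔT = −$111.75 billion, contributing k·(−c·ΔT) = (−$111.75 billion) / 0.415 ≈ −$269.3 billion.
Net ΔY = k(ΔG − c·ΔT) = (−$260.75 billion) / 0.415 ≈ −$628 billion.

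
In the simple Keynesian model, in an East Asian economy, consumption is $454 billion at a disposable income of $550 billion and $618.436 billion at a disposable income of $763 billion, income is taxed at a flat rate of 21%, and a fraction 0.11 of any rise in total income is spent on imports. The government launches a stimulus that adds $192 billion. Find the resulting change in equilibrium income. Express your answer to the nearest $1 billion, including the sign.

MPC = ΔC/ΔYd = (618.436 − 454)/(763 − 550) = 164.436/213 = 0.772.
Spending multiplier = 1/(1 − c(1−t) + m) = 1/(1 − 0.772×0.79 + 0.11) = 1/0.50012 ≈ 2.
ΔY = k × ΔG = (+$192 billion) / 0.50012 ≈ +$384 billion.

+$384 billion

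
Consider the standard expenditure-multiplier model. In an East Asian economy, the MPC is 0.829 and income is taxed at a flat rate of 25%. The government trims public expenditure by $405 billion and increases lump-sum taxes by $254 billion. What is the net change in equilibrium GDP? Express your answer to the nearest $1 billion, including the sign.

−$1,627 billion

Expenditure multiplier = 1/(1 − c(1−t)) = 1/(1 − 0.829×0.75) = 1/0.37825 ≈ 2.644.
ΔG contributes k·ΔG = (−$405 billion) / 0.37825 ≈ −$1,070.7 billion.
ΔT of +$254 billion changes first-round spending by −c·ΔT = −$210.566 billion, contributing k·(−c·ΔT) = (−$210.566 billion) / 0.37825 ≈ −$556.7 billion.
Net ΔY = k(ΔG − c·ΔT) = (−$615.566 billion) / 0.37825 ≈ −$1,627 billion.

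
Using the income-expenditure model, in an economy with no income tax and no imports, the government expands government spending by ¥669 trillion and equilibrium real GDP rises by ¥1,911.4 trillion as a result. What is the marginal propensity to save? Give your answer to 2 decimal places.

0.35

Implied spending multiplier k = ΔY/ΔG = 1,911.4/669 ≈ 2.8571.
Since k = 1/(1 − MPC), MPC = 1 − 1/k = 1 − ΔG/ΔY = 1 − 669/1,911.4 ≈ 0.65.
MPS = 1 − MPC = 0.35.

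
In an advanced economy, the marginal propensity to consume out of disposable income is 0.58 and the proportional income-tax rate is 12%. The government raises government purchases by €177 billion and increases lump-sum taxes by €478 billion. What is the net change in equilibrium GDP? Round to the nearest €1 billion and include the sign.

Expenditure multiplier = 1/(1 − c(1−t)) = 1/(1 − 0.58×0.88) = 1/0.4896 ≈ 2.042.
ΔG contributes k·ΔG = (+€177 billion) / 0.4896 ≈ +€361.5 billion.
ΔT of +€478 billion changes first-round spending by −c·ΔT = −€277.24 billion, contributing k·(−c·ΔT) = (−€277.24 billion) / 0.4896 ≈ −€566.3 billion.
Net ΔY = k(ΔG − c·ΔT) = (−€100.24 billion) / 0.4896 ≈ −€205 billion.

−€205 billion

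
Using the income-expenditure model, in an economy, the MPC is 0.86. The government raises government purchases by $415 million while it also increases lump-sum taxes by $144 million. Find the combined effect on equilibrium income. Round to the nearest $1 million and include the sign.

Expenditure multiplier = 1/(1 − MPC) = 1/(1 − 0.86) = 1/0.14 ≈ 7.143.
ΔG contributes k·ΔG = (+$415 million) / 0.14 ≈ +$2,964.3 million.
ΔT of +$144 million changes first-round spending by −c·ΔT = −$123.84 million, contributing k·(−c·ΔT) = (−$123.84 million) / 0.14 ≈ −$884.6 million.
Net ΔY = k(ΔG − c·ΔT) = (+$291.16 million) / 0.14 ≈ +$2,080 million.

+$2,080 million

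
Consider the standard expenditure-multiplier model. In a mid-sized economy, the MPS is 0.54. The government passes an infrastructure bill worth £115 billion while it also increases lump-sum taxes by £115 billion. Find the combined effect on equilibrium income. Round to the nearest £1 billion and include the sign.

+£115 billion

MPC = 1 − MPS = 1 − 0.54 = 0.46.
Expenditure multiplier = 1/(1 − MPC) = 1/(1 − 0.46) = 1/0.54 ≈ 1.852.
ΔG contributes k·ΔG = (+£115 billion) / 0.54 ≈ +£213 billion.
ΔT of +£115 billion changes first-round spending by −c·ΔT = −£52.9 billion, contributing k·(−c·ΔT) = (−£52.9 billion) / 0.54 ≈ −£98 billion.
With ΔG = ΔT and no other leakages, the balanced-budget multiplier is 1, so ΔY = ΔG = +£115 billion.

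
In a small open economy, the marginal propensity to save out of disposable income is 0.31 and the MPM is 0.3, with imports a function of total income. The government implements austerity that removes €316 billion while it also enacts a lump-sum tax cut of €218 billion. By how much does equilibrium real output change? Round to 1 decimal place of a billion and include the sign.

−€271.4 billion

MPC = 1 − MPS = 1 − 0.31 = 0.69.
Expenditure multiplier = 1/(1 − c + m) = 1/(1 − 0.69 + 0.3) = 1/0.61 ≈ 1.639.
ΔG contributes k·ΔG = (−€316 billion) / 0.61 ≈ −€518 billion.
ΔT of −€218 billion changes first-round spending by −c·ΔT = +€150.42 billion, contributing k·(−c·ΔT) = (+€150.42 billion) / 0.61 ≈ +€246.6 billion.
Net ΔY = k(ΔG − c·ΔT) = (−€165.58 billion) / 0.61 ≈ −€271.4 billion.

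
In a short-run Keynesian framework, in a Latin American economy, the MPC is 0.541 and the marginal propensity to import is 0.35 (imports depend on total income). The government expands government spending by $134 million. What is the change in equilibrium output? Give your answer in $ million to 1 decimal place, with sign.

Spending multiplier = 1/(1 − c + m) = 1/(1 − 0.541 + 0.35) = 1/0.809 ≈ 1.236.
ΔY = k × ΔG = (+$134 million) / 0.809 ≈ +$165.6 million.

+$165.6 million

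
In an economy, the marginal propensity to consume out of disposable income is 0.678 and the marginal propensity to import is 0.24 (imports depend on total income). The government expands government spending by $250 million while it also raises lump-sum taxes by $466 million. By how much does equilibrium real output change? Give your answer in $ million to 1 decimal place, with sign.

−$117.3 million

Expenditure multiplier = 1/(1 − c + m) = 1/(1 − 0.678 + 0.24) = 1/0.562 ≈ 1.779.
ΔG contributes k·ΔG = (+$250 million) / 0.562 ≈ +$444.8 million.
ΔT of +$466 million changes first-round spending by −c·ΔT = −$315.948 million, contributing k·(−c·ΔT) = (−$315.948 million) / 0.562 ≈ −$562.2 million.
Net ΔY = k(ΔG − c·ΔT) = (−$65.948 million) / 0.562 ≈ −$117.3 million.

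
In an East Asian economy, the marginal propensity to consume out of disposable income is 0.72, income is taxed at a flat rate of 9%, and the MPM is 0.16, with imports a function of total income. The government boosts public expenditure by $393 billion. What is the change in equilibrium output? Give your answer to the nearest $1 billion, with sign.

Government-spending multiplier = 1/(1 − c(1−t) + m) = 1/(1 − 0.72×0.91 + 0.16) = 1/0.5048 ≈ 1.981.
ΔY = k × ΔG = (+$393 billion) / 0.5048 ≈ +$779 billion.

+$779 billion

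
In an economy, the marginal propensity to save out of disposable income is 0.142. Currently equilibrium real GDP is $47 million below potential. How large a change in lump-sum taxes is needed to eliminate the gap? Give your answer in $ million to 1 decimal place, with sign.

MPC = 1 − MPS = 1 − 0.142 = 0.858.
Spending multiplier = 1/(1 − MPC) = 1/(1 − 0.858) = 1/0.142 ≈ 7.042.
Tax multiplier = −c·k = −0.858/0.142 ≈ −6.042. Need ΔY = +$47 million, so ΔT = ΔY/(−c·k) = −(+$47 million) × 0.142 / 0.858 ≈ −$7.8 million.
The government should cut lump-sum taxes by $7.8 million.

−$7.8 million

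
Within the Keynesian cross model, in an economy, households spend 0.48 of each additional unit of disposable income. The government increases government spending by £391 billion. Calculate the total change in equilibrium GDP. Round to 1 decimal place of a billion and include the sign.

+£751.9 billion

Spending multiplier = 1/(1 − MPC) = 1/(1 − 0.48) = 1/0.52 ≈ 1.923.
ΔY = k × ΔG = (+£391 billion) / 0.52 ≈ +£751.9 billion.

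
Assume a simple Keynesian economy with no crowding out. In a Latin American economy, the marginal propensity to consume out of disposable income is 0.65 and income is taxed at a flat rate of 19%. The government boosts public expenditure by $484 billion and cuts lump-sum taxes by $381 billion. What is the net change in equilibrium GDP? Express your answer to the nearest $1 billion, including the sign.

+$1,545 billion

Expenditure multiplier = 1/(1 − c(1−t)) = 1/(1 − 0.65×0.81) = 1/0.4735 ≈ 2.112.
ΔG contributes k·ΔG = (+$484 billion) / 0.4735 ≈ +$1,022.2 billion.
ΔT of −$381 billion changes first-round spending by −c·ΔT = +$247.65 billion, contributing k·(−c·ΔT) = (+$247.65 billion) / 0.4735 ≈ +$523 billion.
Net ΔY = k(ΔG − c·ΔT) = (+$731.65 billion) / 0.4735 ≈ +$1,545 billion.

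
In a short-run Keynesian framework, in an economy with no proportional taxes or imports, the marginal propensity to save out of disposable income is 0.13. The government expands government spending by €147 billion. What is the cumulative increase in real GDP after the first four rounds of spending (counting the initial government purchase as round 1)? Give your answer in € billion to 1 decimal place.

€483.0 billion

MPC = 1 − MPS = 1 − 0.13 = 0.87.
Round 1 adds ΔG = €147 billion; each later round is MPC = 0.87 times the previous.
After 4 rounds: 147 + 127.89 + 111.2643 + 96.799941 = ΔG·(1 − c^4)/(1 − c) = 147 × (1 − 0.57289761)/0.13 ≈ €483 billion.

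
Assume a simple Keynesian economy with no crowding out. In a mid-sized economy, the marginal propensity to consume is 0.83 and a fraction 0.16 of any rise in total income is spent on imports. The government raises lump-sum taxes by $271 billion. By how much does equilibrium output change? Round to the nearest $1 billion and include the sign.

A lump-sum tax change of +$271 billion shifts disposable income by −$271 billion; first-round consumption changes by −c × ΔT = −0.83 × (+$271 billion) = −$224.93 billion.
Expenditure multiplier = 1/(1 − c + m) = 1/(1 − 0.83 + 0.16) = 1/0.33 ≈ 3.03.
The tax multiplier is −c × k ≈ −2.515, so ΔY = k × (−c·ΔT) = (−$224.93 billion) / 0.33 ≈ −$682 billion.

−$682 billion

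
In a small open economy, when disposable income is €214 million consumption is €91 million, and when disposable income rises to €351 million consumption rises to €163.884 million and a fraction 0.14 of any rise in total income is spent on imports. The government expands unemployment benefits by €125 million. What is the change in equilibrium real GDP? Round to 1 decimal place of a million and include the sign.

MPC = ΔC/ΔYd = (163.884 − 91)/(351 − 214) = 72.884/137 = 0.532.
The transfer change shifts disposable income by +€125 million, so first-round consumption changes by c·ΔTR = 0.532 × (+€125 million) = +€66.5 million.
Expenditure multiplier = 1/(1 − c + m) = 1/(1 − 0.532 + 0.14) = 1/0.608 ≈ 1.645.
The transfer multiplier is c × k = 0.875, so ΔY = k × (c·ΔTR) = (+€66.5 million) / 0.608 ≈ +€109.4 million.

+€109.4 million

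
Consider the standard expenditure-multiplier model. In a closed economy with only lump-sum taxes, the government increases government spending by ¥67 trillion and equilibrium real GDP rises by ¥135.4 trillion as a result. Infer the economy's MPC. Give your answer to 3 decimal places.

Implied spending multiplier k = ΔY/ΔG = 135.4/67 ≈ 2.0209.
Since k = 1/(1 − MPC), MPC = 1 − 1/k = 1 − ΔG/ΔY = 1 − 67/135.4 ≈ 0.505.

0.505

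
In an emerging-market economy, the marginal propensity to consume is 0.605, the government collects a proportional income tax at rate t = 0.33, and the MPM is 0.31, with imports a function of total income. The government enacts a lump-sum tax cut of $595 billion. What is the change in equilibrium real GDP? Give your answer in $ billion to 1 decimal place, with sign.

A lump-sum tax change of −$595 billion shifts disposable income by +$595 billion; first-round consumption changes by −c × ΔT = −0.605 × (−$595 billion) = +$359.975 billion.
Expenditure multiplier = 1/(1 − c(1−t) + m) = 1/(1 − 0.605×0.67 + 0.31) = 1/0.90465 ≈ 1.105.
The tax multiplier is −c × k ≈ −0.669, so ΔY = k × (−c·ΔT) = (+$359.975 billion) / 0.90465 ≈ +$397.9 billion.

+$397.9 billion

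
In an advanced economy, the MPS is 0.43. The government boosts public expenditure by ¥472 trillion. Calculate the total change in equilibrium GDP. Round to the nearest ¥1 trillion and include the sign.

+¥1,098 trillion

MPC = 1 − MPS = 1 − 0.43 = 0.57.
Spending multiplier = 1/(1 − MPC) = 1/(1 − 0.57) = 1/0.43 ≈ 2.326.
ΔY = k × ΔG = (+¥472 trillion) / 0.43 ≈ +¥1,098 trillion.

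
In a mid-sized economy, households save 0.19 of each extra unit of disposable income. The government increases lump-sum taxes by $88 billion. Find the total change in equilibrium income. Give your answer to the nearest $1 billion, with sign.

MPC = 1 − MPS = 1 − 0.19 = 0.81.
A lump-sum tax change of +$88 billion shifts disposable income by −$88 billion; first-round consumption changes by −c × ΔT = −0.81 × (+$88 billion) = −$71.28 billion.
Expenditure multiplier = 1/(1 − MPC) = 1/(1 − 0.81) = 1/0.19 ≈ 5.263.
The tax multiplier is −c × k ≈ −4.263, so ΔY = k × (−c·ΔT) = (−$71.28 billion) / 0.19 ≈ −$375 billion.

−$375 billion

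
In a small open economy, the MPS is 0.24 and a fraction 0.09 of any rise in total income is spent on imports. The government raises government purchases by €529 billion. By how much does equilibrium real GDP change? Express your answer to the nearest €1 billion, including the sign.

MPC = 1 − MPS = 1 − 0.24 = 0.76.
Expenditure multiplier = 1/(1 − c + m) = 1/(1 − 0.76 + 0.09) = 1/0.33 ≈ 3.03.
ΔY = k × ΔG = (+€529 billion) / 0.33 ≈ +€1,603 billion.

+€1,603 billion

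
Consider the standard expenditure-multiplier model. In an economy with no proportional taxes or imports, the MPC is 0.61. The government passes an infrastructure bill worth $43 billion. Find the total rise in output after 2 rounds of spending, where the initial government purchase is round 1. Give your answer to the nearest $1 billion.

Round 1 adds ΔG = $43 billion; each later round is MPC = 0.61 times the previous.
After 2 rounds: 43 + 26.23 = ΔG·(1 − c^2)/(1 − c) = 43 × (1 − 0.3721)/0.39 ≈ $69 billion.

$69 billion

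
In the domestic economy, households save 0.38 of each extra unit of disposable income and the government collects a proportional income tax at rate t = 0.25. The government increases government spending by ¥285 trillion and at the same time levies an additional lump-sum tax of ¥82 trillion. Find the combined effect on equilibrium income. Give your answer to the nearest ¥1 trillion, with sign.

+¥438 trillion

MPC = 1 − MPS = 1 − 0.38 = 0.62.
Expenditure multiplier = 1/(1 − c(1−t)) = 1/(1 − 0.62×0.75) = 1/0.535 ≈ 1.869.
ΔG contributes k·ΔG = (+¥285 trillion) / 0.535 ≈ +¥532.7 trillion.
ΔT of +¥82 trillion changes first-round spending by −c·ΔT = −¥50.84 trillion, contributing k·(−c·ΔT) = (−¥50.84 trillion) / 0.535 ≈ −¥95 trillion.
Net ΔY = k(ΔG − c·ΔT) = (+¥234.16 trillion) / 0.535 ≈ +¥438 trillion.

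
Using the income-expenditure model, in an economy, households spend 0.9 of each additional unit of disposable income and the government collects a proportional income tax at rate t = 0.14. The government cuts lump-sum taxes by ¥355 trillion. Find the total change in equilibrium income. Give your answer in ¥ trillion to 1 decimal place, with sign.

A lump-sum tax change of −¥355 trillion shifts disposable income by +¥355 trillion; first-round consumption changes by −c × ΔT = −0.9 × (−¥355 trillion) = +¥319.5 trillion.
Expenditure multiplier = 1/(1 − c(1−t)) = 1/(1 − 0.9×0.86) = 1/0.226 ≈ 4.425.
The tax multiplier is −c × k ≈ −3.982, so ΔY = k × (−c·ΔT) = (+¥319.5 trillion) / 0.226 ≈ +¥1,413.7 trillion.

+¥1,413.7 trillion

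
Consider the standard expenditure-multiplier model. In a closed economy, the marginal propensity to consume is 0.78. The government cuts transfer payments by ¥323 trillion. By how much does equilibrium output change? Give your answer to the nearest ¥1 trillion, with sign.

The transfer change shifts disposable income by −¥323 trillion, so first-round consumption changes by c·ΔTR = 0.78 × (−¥323 trillion) = −¥251.94 trillion.
Expenditure multiplier = 1/(1 − MPC) = 1/(1 − 0.78) = 1/0.22 ≈ 4.545.
The transfer multiplier is c × k ≈ 3.545, so ΔY = k × (c·ΔTR) = (−¥251.94 trillion) / 0.22 ≈ −¥1,145 trillion.

−¥1,145 trillion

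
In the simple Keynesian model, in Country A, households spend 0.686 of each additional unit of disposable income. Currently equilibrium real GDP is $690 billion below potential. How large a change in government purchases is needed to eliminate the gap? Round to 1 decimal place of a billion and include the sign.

Spending multiplier = 1/(1 − MPC) = 1/(1 − 0.686) = 1/0.314 ≈ 3.185.
Need ΔY = +$690 billion, so ΔG = ΔY/k = (+$690 billion) × 0.314 ≈ +$216.7 billion.
The government should increase government purchases by $216.7 billion.

+$216.7 billion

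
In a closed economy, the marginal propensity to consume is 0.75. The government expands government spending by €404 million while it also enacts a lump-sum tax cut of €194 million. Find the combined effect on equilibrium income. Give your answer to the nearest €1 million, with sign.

+€2,198 million

Expenditure multiplier = 1/(1 − MPC) = 1/(1 − 0.75) = 1/0.25 = 4.
ΔG contributes k·ΔG = (+€404 million) / 0.25 = +€1,616 million.
ΔT of −€194 million changes first-round spending by −c·ΔT = +€145.5 million, contributing k·(−c·ΔT) = (+€145.5 million) / 0.25 = +€582 million.
Net ΔY = k(ΔG − c·ΔT) = (+€549.5 million) / 0.25 = +€2,198 million.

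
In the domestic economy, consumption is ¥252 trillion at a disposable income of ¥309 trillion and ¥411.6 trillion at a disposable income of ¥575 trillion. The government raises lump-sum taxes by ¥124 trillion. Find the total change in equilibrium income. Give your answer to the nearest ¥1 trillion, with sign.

MPC = ΔC/ΔYd = (411.6 − 252)/(575 − 309) = 159.6/266 = 0.6.
A lump-sum tax change of +¥124 trillion shifts disposable income by −¥124 trillion; first-round consumption changes by −c × ΔT = −0.6 × (+¥124 trillion) = −¥74.4 trillion.
Expenditure multiplier = 1/(1 − MPC) = 1/(1 − 0.6) = 1/0.4 = 2.5.
The tax multiplier is −c × k = −1.5, so ΔY = k × (−c·ΔT) = (−¥74.4 trillion) / 0.4 = −¥186 trillion.

−¥186 trillion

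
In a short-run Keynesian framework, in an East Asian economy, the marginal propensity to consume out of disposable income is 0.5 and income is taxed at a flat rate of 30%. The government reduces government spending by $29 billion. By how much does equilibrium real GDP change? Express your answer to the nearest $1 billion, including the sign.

−$45 billion

Government-spending multiplier = 1/(1 − c(1−t)) = 1/(1 − 0.5×0.7) = 1/0.65 ≈ 1.538.
ΔY = k × ΔG = (−$29 billion) / 0.65 ≈ −$45 billion.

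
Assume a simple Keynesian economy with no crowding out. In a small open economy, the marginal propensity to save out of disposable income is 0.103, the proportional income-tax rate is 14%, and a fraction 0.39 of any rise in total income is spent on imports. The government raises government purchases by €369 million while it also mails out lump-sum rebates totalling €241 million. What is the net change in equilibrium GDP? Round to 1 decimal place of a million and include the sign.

+€946.0 million

MPC = 1 − MPS = 1 − 0.103 = 0.897.
Expenditure multiplier = 1/(1 − c(1−t) + m) = 1/(1 − 0.897×0.86 + 0.39) = 1/0.61858 ≈ 1.617.
ΔG contributes k·ΔG = (+€369 million) / 0.61858 ≈ +€596.5 million.
ΔT of −€241 million changes first-round spending by −c·ΔT = +€216.177 million, contributing k·(−c·ΔT) = (+€216.177 million) / 0.61858 ≈ +€349.5 million.
Net ΔY = k(ΔG − c·ΔT) = (+€585.177 million) / 0.61858 ≈ +€946 million.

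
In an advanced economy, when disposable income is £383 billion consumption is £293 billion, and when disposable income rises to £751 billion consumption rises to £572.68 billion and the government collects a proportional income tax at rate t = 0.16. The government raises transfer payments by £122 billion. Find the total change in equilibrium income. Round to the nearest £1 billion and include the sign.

+£256 billion

MPC = ΔC/ΔYd = (572.68 − 293)/(751 − 383) = 279.68/368 = 0.76.
The transfer change shifts disposable income by +£122 billion, so first-round consumption changes by c·ΔTR = 0.76 × (+£122 billion) = +£92.72 billion.
Expenditure multiplier = 1/(1 − c(1−t)) = 1/(1 − 0.76×0.84) = 1/0.3616 ≈ 2.765.
The transfer multiplier is c × k ≈ 2.102, so ΔY = k × (c·ΔTR) = (+£92.72 billion) / 0.3616 ≈ +£256 billion.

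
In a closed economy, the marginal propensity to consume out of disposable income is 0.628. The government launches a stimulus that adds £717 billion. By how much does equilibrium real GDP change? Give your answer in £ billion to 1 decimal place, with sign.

Government-spending multiplier = 1/(1 − MPC) = 1/(1 − 0.628) = 1/0.372 ≈ 2.688.
ΔY = k × ΔG = (+£717 billion) / 0.372 ≈ +£1,927.4 billion.

+£1,927.4 billion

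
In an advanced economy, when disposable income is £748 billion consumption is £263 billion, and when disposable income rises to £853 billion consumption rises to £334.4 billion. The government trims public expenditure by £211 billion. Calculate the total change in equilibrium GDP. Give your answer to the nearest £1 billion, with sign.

MPC = ΔC/ΔYd = (334.4 − 263)/(853 − 748) = 71.4/105 = 0.68.
Spending multiplier = 1/(1 − MPC) = 1/(1 − 0.68) = 1/0.32 = 3.125.
ΔY = k × ΔG = (−£211 billion) / 0.32 ≈ −£659 billion.

−£659 billion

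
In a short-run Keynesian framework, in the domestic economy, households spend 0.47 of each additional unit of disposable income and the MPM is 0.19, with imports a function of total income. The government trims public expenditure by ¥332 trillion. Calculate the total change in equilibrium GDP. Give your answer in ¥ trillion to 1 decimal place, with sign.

Government-spending multiplier = 1/(1 − c + m) = 1/(1 − 0.47 + 0.19) = 1/0.72 ≈ 1.389.
ΔY = k × ΔG = (−¥332 trillion) / 0.72 ≈ −¥461.1 trillion.

−¥461.1 trillion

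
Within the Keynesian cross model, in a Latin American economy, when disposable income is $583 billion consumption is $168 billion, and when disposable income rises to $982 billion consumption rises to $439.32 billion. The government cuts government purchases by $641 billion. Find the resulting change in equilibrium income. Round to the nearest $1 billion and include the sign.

−$2,003 billion

MPC = ΔC/ΔYd = (439.32 − 168)/(982 − 583) = 271.32/399 = 0.68.
Expenditure multiplier = 1/(1 − MPC) = 1/(1 − 0.68) = 1/0.32 = 3.125.
ΔY = k × ΔG = (−$641 billion) / 0.32 ≈ −$2,003 billion.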